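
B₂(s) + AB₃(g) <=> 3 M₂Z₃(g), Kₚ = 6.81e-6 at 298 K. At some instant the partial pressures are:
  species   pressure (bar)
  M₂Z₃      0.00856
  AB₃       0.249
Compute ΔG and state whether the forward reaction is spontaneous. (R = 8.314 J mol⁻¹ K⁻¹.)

ΔG = -2.46 kJ/mol; the forward reaction is spontaneous

(B₂ is a pure solid — omitted from Qₚ.)
Qₚ = P(M₂Z₃)³ / P(AB₃) = (0.00856)³ / (0.249) = 2.52e-6
ΔG = RT ln(Qₚ/Kₚ) = (8.314 J mol⁻¹ K⁻¹)(298 K) × ln(2.52e-6/6.81e-6)
   = (2.478 kJ/mol)(-0.9941) = -2.46 kJ/mol
ΔG < 0, so the forward reaction is spontaneous (proceeds forward).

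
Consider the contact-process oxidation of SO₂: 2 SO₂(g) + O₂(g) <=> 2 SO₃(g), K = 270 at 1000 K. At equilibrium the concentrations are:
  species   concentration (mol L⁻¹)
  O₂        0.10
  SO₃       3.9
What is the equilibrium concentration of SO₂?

[SO₂] = 0.75 mol L⁻¹

At equilibrium, K = [SO₃]² / ([SO₂]²·[O₂]) = 270.
(3.9)² / (([SO₂])²·(0.10)) = 270
[SO₂]² = 0.563 ⇒ [SO₂] = 0.75 mol L⁻¹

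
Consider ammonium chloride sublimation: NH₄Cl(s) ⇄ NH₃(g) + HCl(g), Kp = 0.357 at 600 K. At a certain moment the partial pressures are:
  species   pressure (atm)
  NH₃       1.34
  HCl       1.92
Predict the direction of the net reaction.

(NH₄Cl is a pure solid — omitted from Qp.)
Qp = P(NH₃)·P(HCl) = (1.34)·(1.92) = 2.57
Qp = 2.57 > Kp = 0.357, so the reverse reaction proceeds.

to the left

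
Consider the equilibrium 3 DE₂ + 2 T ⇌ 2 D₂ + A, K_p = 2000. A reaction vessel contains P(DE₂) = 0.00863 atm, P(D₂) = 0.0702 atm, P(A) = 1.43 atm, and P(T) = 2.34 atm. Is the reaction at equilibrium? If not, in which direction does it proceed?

Q_p = P(D₂)²·P(A) / (P(DE₂)³·P(T)²) = (0.0702)²·(1.43) / ((0.00863)³·(2.34)²) = 2000
Q_p = 2000 = K_p, so the system is already at equilibrium.

no net change (already at equilibrium)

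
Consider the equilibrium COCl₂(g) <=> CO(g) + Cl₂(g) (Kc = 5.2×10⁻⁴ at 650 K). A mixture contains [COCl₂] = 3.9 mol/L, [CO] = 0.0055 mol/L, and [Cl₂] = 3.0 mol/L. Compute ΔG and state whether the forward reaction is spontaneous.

ΔG = 11.3 kJ/mol; the forward reaction is non-spontaneous

Qc = [CO]·[Cl₂] / [COCl₂] = (0.0055)·(3.0) / (3.9) = 0.00423
ΔG = RT ln(Qc/Kc) = (8.314 J mol⁻¹ K⁻¹)(650 K) × ln(0.00423/5.2×10⁻⁴)
   = (5.404 kJ/mol)(2.096) = 11.3 kJ/mol
ΔG > 0, so the forward reaction is non-spontaneous (proceeds in reverse).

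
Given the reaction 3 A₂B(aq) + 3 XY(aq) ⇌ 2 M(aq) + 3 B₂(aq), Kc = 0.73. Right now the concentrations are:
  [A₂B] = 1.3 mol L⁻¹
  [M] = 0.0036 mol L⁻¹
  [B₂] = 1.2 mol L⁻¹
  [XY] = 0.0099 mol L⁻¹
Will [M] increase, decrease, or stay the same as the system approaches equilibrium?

Qc = [M]²·[B₂]³ / ([A₂B]³·[XY]³) = (0.0036)²·(1.2)³ / ((1.3)³·(0.0099)³) = 11
Qc = 11 > Kc = 0.73: net reverse reaction.
M is a product, so it decreases.

decrease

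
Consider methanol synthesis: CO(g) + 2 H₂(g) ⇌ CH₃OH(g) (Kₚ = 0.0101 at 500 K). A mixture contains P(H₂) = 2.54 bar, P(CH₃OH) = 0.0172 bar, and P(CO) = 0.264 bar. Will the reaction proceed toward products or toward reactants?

neither direction; the system is at equilibrium

Qₚ = P(CH₃OH) / (P(CO)·P(H₂)²) = (0.0172) / ((0.264)·(2.54)²) = 0.0101
Qₚ = 0.0101 = Kₚ, so the system is already at equilibrium.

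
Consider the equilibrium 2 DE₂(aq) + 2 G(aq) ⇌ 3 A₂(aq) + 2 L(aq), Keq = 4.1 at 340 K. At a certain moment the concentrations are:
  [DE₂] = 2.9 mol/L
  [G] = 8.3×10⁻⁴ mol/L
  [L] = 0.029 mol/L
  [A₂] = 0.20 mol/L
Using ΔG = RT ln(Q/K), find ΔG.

ΔG = -3.57 kJ/mol

Q = [A₂]³·[L]² / ([DE₂]²·[G]²) = (0.20)³·(0.029)² / ((2.9)²·(8.3×10⁻⁴)²) = 1.16
ΔG = RT ln(Q/Keq) = (8.314 J mol⁻¹ K⁻¹)(340 K) × ln(1.16/4.1)
   = (2.827 kJ/mol)(-1.263) = -3.57 kJ/mol
ΔG < 0, so the forward reaction is spontaneous (proceeds forward).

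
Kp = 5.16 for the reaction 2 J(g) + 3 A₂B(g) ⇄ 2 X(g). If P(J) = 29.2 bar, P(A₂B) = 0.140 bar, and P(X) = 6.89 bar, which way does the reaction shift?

Qp = P(X)² / (P(J)²·P(A₂B)³) = (6.89)² / ((29.2)²·(0.140)³) = 20.3
Qp = 20.3 > Kp = 5.16, so the reverse reaction proceeds.

to the left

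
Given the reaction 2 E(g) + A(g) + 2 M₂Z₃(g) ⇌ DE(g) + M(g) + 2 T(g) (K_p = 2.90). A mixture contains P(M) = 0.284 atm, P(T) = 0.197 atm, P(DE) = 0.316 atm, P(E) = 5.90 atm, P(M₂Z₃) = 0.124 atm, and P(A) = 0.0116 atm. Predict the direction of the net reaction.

toward products

Q_p = P(DE)·P(M)·P(T)² / (P(E)²·P(A)·P(M₂Z₃)²) = (0.316)·(0.284)·(0.197)² / ((5.90)²·(0.0116)·(0.124)²) = 0.561
Q_p = 0.561 < K_p = 2.90, so the forward reaction proceeds.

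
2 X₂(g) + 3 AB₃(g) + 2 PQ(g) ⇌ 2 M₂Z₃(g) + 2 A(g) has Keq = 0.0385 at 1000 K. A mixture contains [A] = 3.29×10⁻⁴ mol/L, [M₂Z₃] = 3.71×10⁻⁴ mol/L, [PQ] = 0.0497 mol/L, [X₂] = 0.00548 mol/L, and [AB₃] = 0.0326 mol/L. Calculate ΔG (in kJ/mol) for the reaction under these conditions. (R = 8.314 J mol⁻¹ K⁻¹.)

ΔG = -15.7 kJ/mol

Q = [M₂Z₃]²·[A]² / ([X₂]²·[AB₃]³·[PQ]²) = (3.71×10⁻⁴)²·(3.29×10⁻⁴)² / ((0.00548)²·(0.0326)³·(0.0497)²) = 0.00580
ΔG = RT ln(Q/Keq) = (8.314 J mol⁻¹ K⁻¹)(1000 K) × ln(0.00580/0.0385)
   = (8.314 kJ/mol)(-1.893) = -15.7 kJ/mol
ΔG < 0, so the forward reaction is spontaneous (proceeds forward).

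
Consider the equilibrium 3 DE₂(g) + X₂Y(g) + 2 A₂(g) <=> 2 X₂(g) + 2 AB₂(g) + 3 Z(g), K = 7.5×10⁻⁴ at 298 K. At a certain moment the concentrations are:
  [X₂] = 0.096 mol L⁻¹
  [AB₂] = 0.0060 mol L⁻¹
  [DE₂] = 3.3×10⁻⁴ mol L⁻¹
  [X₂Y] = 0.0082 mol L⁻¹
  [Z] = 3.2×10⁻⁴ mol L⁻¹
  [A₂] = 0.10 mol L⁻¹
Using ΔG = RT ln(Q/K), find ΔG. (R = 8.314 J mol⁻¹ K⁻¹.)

Q = [X₂]²·[AB₂]²·[Z]³ / ([DE₂]³·[X₂Y]·[A₂]²) = (0.096)²·(0.0060)²·(3.2×10⁻⁴)³ / ((3.3×10⁻⁴)³·(0.0082)·(0.10)²) = 0.00369
ΔG = RT ln(Q/K) = (8.314 J mol⁻¹ K⁻¹)(298 K) × ln(0.00369/7.5×10⁻⁴)
   = (2.478 kJ/mol)(1.593) = 3.95 kJ/mol
ΔG > 0, so the forward reaction is non-spontaneous (proceeds in reverse).

ΔG = 3.95 kJ/mol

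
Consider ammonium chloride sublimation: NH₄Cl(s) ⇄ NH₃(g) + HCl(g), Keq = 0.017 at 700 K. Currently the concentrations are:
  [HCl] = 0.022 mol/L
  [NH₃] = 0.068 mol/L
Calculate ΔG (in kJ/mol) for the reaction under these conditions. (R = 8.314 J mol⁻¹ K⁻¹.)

ΔG = -14.1 kJ/mol

(NH₄Cl is a pure solid — omitted from Q.)
Q = [NH₃]·[HCl] = (0.068)·(0.022) = 0.00150
ΔG = RT ln(Q/Keq) = (8.314 J mol⁻¹ K⁻¹)(700 K) × ln(0.00150/0.017)
   = (5.820 kJ/mol)(-2.428) = -14.1 kJ/mol
ΔG < 0, so the forward reaction is spontaneous (proceeds forward).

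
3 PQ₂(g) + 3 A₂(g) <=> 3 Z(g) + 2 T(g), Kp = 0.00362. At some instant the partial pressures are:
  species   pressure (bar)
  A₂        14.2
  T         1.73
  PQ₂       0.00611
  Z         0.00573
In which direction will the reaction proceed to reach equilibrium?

in the forward direction

Qp = P(Z)³·P(T)² / (P(PQ₂)³·P(A₂)³) = (0.00573)³·(1.73)² / ((0.00611)³·(14.2)³) = 8.62e-4
Qp = 8.62e-4 < Kp = 0.00362, so the forward reaction proceeds.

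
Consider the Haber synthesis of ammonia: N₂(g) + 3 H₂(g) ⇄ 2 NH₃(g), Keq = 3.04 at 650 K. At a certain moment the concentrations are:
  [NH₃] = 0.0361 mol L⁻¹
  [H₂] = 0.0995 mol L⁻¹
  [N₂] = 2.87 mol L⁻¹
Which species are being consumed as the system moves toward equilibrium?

N₂, H₂ (reactants)

Q = [NH₃]² / ([N₂]·[H₂]³) = (0.0361)² / ((2.87)·(0.0995)³) = 0.461
Q = 0.461 < Keq = 3.04: net forward reaction.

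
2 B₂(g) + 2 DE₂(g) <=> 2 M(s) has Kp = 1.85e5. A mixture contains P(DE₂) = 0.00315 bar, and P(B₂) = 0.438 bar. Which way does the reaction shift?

(M is a pure solid — omitted from Qp.)
Qp = 1 / (P(B₂)²·P(DE₂)²) = 1 / ((0.438)²·(0.00315)²) = 5.25e5
Qp = 5.25e5 > Kp = 1.85e5, so the reverse reaction proceeds.

reverse (toward reactants)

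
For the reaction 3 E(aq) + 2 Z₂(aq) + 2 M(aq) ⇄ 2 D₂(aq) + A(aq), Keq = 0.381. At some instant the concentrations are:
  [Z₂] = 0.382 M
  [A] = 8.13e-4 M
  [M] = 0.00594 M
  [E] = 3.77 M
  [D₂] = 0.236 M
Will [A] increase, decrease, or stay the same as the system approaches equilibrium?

Q = [D₂]²·[A] / ([E]³·[Z₂]²·[M]²) = (0.236)²·(8.13e-4) / ((3.77)³·(0.382)²·(0.00594)²) = 0.164
Q = 0.164 < Keq = 0.381: net forward reaction.
A is a product, so it increases.

increase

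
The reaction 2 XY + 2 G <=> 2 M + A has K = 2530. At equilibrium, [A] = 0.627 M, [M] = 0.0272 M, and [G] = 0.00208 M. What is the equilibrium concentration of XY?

At equilibrium, K = [M]²·[A] / ([XY]²·[G]²) = 2530.
(0.0272)²·(0.627) / (([XY])²·(0.00208)²) = 2530
[XY]² = 0.0424 ⇒ [XY] = 0.206 M

[XY] = 0.206 M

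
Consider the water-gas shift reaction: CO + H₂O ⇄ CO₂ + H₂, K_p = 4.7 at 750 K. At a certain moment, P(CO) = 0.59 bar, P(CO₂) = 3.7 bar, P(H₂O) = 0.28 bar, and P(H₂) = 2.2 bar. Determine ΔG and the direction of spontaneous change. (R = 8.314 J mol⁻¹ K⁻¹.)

Q_p = P(CO₂)·P(H₂) / (P(CO)·P(H₂O)) = (3.7)·(2.2) / ((0.59)·(0.28)) = 49.3
ΔG = RT ln(Q_p/K_p) = (8.314 J mol⁻¹ K⁻¹)(750 K) × ln(49.3/4.7)
   = (6.236 kJ/mol)(2.350) = 14.7 kJ/mol
ΔG > 0, so the forward reaction is non-spontaneous (proceeds in reverse).

ΔG = 14.7 kJ/mol; the forward reaction is non-spontaneous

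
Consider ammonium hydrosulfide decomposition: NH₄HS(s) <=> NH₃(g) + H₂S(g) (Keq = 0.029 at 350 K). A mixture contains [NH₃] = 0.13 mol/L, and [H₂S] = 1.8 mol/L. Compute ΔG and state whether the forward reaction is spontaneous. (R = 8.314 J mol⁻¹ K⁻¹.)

(NH₄HS is a pure solid — omitted from Q.)
Q = [NH₃]·[H₂S] = (0.13)·(1.8) = 0.234
ΔG = RT ln(Q/Keq) = (8.314 J mol⁻¹ K⁻¹)(350 K) × ln(0.234/0.029)
   = (2.910 kJ/mol)(2.088) = 6.08 kJ/mol
ΔG > 0, so the forward reaction is non-spontaneous (proceeds in reverse).

ΔG = 6.08 kJ/mol; the forward reaction is non-spontaneous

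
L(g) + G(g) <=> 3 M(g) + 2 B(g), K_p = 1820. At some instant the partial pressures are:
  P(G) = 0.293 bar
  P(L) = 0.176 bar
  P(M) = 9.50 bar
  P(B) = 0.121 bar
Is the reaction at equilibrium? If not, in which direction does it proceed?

to the right

Q_p = P(M)³·P(B)² / (P(L)·P(G)) = (9.50)³·(0.121)² / ((0.176)·(0.293)) = 243
Q_p = 243 < K_p = 1820, so the forward reaction proceeds.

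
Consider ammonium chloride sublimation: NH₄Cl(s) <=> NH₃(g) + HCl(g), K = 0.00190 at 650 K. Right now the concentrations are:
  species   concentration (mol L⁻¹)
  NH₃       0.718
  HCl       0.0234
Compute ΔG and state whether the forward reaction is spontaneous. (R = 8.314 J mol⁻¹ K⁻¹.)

(NH₄Cl is a pure solid — omitted from Q.)
Q = [NH₃]·[HCl] = (0.718)·(0.0234) = 0.0168
ΔG = RT ln(Q/K) = (8.314 J mol⁻¹ K⁻¹)(650 K) × ln(0.0168/0.00190)
   = (5.404 kJ/mol)(2.180) = 11.8 kJ/mol
ΔG > 0, so the forward reaction is non-spontaneous (proceeds in reverse).

ΔG = 11.8 kJ/mol; the forward reaction is non-spontaneous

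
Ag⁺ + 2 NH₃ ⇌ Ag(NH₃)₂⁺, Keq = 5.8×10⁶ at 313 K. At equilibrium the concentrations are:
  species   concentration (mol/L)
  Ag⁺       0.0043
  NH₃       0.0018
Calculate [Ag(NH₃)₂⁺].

At equilibrium, Keq = [Ag(NH₃)₂⁺] / ([Ag⁺]·[NH₃]²) = 5.8×10⁶.
([Ag(NH₃)₂⁺]) / ((0.0043)·(0.0018)²) = 5.8×10⁶
[Ag(NH₃)₂⁺] = 0.0808 = 0.081 mol/L

[Ag(NH₃)₂⁺] = 0.081 mol/L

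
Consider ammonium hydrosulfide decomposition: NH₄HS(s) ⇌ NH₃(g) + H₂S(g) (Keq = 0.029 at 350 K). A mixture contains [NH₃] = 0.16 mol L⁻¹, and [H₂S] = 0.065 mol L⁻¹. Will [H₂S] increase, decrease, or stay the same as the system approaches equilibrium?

increase

(NH₄HS is a pure solid — omitted from Q.)
Q = [NH₃]·[H₂S] = (0.16)·(0.065) = 0.010
Q = 0.010 < Keq = 0.029: net forward reaction.
H₂S is a product, so it increases.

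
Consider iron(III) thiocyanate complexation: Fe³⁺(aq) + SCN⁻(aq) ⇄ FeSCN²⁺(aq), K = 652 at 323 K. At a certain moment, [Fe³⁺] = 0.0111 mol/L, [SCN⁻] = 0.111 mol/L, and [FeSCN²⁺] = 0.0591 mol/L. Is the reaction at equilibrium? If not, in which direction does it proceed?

in the forward direction

Q = [FeSCN²⁺] / ([Fe³⁺]·[SCN⁻]) = (0.0591) / ((0.0111)·(0.111)) = 48.0
Q = 48.0 < K = 652, so the forward reaction proceeds.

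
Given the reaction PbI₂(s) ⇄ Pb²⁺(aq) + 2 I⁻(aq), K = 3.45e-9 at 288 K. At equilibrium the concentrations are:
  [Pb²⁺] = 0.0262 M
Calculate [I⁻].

(PbI₂ is a pure solid — omitted from K.)
At equilibrium, K = [Pb²⁺]·[I⁻]² = 3.45e-9.
(0.0262)·([I⁻])² = 3.45e-9
[I⁻]² = 1.32e-7 ⇒ [I⁻] = 3.63e-4 M

[I⁻] = 3.63e-4 M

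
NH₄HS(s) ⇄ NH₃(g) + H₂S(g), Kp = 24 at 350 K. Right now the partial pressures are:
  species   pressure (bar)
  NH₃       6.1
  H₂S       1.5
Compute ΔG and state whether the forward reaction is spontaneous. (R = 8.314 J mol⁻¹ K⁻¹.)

ΔG = -2.81 kJ/mol; the forward reaction is spontaneous

(NH₄HS is a pure solid — omitted from Qp.)
Qp = P(NH₃)·P(H₂S) = (6.1)·(1.5) = 9.15
ΔG = RT ln(Qp/Kp) = (8.314 J mol⁻¹ K⁻¹)(350 K) × ln(9.15/24)
   = (2.910 kJ/mol)(-0.9643) = -2.81 kJ/mol
ΔG < 0, so the forward reaction is spontaneous (proceeds forward).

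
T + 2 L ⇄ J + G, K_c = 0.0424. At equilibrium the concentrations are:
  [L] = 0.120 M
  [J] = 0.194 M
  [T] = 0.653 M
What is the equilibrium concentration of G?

[G] = 0.00206 M

At equilibrium, K_c = [J]·[G] / ([T]·[L]²) = 0.0424.
(0.194)·([G]) / ((0.653)·(0.120)²) = 0.0424
[G] = 0.00206 M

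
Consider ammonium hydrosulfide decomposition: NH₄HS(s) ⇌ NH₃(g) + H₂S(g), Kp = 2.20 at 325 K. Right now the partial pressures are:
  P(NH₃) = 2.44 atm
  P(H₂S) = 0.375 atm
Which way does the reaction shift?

forward (toward products)

(NH₄HS is a pure solid — omitted from Qp.)
Qp = P(NH₃)·P(H₂S) = (2.44)·(0.375) = 0.915
Qp = 0.915 < Kp = 2.20, so the forward reaction proceeds.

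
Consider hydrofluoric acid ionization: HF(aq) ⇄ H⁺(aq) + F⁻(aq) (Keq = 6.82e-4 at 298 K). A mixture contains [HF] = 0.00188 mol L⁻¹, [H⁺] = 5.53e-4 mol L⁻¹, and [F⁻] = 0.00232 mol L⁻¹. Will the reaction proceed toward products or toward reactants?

at equilibrium

Q = [H⁺]·[F⁻] / [HF] = (5.53e-4)·(0.00232) / (0.00188) = 6.82e-4
Q = 6.82e-4 = Keq, so the system is already at equilibrium.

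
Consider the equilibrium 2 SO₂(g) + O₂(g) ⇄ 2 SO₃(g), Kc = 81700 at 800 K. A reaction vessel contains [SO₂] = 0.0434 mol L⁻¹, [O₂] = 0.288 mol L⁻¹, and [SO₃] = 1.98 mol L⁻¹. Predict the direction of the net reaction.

Qc = [SO₃]² / ([SO₂]²·[O₂]) = (1.98)² / ((0.0434)²·(0.288)) = 7230
Qc = 7230 < Kc = 81700, so the forward reaction proceeds.

to the right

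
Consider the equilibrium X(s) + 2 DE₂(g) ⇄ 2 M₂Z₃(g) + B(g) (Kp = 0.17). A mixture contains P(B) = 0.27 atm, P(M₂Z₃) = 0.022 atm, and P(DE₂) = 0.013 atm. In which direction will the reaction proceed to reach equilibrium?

reverse (toward reactants)

(X is a pure solid — omitted from Qp.)
Qp = P(M₂Z₃)²·P(B) / P(DE₂)² = (0.022)²·(0.27) / (0.013)² = 0.77
Qp = 0.77 > Kp = 0.17, so the reverse reaction proceeds.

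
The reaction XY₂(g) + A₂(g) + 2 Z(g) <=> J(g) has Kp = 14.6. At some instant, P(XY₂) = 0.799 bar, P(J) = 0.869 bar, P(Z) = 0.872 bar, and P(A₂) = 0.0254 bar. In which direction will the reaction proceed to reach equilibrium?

Qp = P(J) / (P(XY₂)·P(A₂)·P(Z)²) = (0.869) / ((0.799)·(0.0254)·(0.872)²) = 56.3
Qp = 56.3 > Kp = 14.6, so the reverse reaction proceeds.

to the left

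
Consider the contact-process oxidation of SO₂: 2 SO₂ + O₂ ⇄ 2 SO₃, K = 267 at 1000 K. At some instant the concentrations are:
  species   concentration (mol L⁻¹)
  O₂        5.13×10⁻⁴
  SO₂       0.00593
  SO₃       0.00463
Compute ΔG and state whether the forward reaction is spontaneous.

Q = [SO₃]² / ([SO₂]²·[O₂]) = (0.00463)² / ((0.00593)²·(5.13×10⁻⁴)) = 1190
ΔG = RT ln(Q/K) = (8.314 J mol⁻¹ K⁻¹)(1000 K) × ln(1190/267)
   = (8.314 kJ/mol)(1.494) = 12.4 kJ/mol
ΔG > 0, so the forward reaction is non-spontaneous (proceeds in reverse).

ΔG = 12.4 kJ/mol; the forward reaction is non-spontaneous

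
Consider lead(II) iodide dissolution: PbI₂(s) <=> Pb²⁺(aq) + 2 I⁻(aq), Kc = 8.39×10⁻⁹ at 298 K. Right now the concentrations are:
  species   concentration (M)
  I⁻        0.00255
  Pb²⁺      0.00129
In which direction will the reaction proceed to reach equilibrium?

(PbI₂ is a pure solid — omitted from Qc.)
Qc = [Pb²⁺]·[I⁻]² = (0.00129)·(0.00255)² = 8.39×10⁻⁹
Qc = 8.39×10⁻⁹ = Kc, so the system is already at equilibrium.

no net change (already at equilibrium)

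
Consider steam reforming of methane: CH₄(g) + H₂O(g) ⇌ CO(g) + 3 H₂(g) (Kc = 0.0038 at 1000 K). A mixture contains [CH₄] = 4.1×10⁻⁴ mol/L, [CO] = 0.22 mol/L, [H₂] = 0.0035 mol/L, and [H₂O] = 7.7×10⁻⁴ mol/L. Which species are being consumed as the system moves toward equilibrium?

Qc = [CO]·[H₂]³ / ([CH₄]·[H₂O]) = (0.22)·(0.0035)³ / ((4.1×10⁻⁴)·(7.7×10⁻⁴)) = 0.030
Qc = 0.030 > Kc = 0.0038: net reverse reaction.

CO, H₂ (products)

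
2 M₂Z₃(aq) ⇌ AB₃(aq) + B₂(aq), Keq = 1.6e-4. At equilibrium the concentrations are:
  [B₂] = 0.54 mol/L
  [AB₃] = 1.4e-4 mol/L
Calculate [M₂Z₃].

[M₂Z₃] = 0.69 mol/L

At equilibrium, Keq = [AB₃]·[B₂] / [M₂Z₃]² = 1.6e-4.
(1.4e-4)·(0.54) / ([M₂Z₃])² = 1.6e-4
[M₂Z₃]² = 0.472 ⇒ [M₂Z₃] = 0.69 mol/L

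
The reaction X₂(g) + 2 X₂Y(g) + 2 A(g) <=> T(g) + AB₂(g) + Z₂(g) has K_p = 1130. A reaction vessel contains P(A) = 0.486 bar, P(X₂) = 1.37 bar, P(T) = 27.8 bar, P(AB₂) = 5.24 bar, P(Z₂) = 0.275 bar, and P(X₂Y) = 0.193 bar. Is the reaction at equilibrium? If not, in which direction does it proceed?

reverse (toward reactants)

Q_p = P(T)·P(AB₂)·P(Z₂) / (P(X₂)·P(X₂Y)²·P(A)²) = (27.8)·(5.24)·(0.275) / ((1.37)·(0.193)²·(0.486)²) = 3320
Q_p = 3320 > K_p = 1130, so the reverse reaction proceeds.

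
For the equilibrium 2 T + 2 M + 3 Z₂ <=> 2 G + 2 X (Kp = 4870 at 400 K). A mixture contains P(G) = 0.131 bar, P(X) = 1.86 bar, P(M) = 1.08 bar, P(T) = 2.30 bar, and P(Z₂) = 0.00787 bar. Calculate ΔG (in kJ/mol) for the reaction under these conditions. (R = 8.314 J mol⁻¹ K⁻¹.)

ΔG = 4.65 kJ/mol

Qp = P(G)²·P(X)² / (P(T)²·P(M)²·P(Z₂)³) = (0.131)²·(1.86)² / ((2.30)²·(1.08)²·(0.00787)³) = 19700
ΔG = RT ln(Qp/Kp) = (8.314 J mol⁻¹ K⁻¹)(400 K) × ln(19700/4870)
   = (3.326 kJ/mol)(1.398) = 4.65 kJ/mol
ΔG > 0, so the forward reaction is non-spontaneous (proceeds in reverse).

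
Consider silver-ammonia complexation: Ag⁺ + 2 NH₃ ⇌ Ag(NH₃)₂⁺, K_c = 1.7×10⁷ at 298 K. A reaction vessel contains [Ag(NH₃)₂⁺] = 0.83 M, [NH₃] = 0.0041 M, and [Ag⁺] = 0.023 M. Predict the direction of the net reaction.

to the right

Q_c = [Ag(NH₃)₂⁺] / ([Ag⁺]·[NH₃]²) = (0.83) / ((0.023)·(0.0041)²) = 2.1×10⁶
Q_c = 2.1×10⁶ < K_c = 1.7×10⁷, so the forward reaction proceeds.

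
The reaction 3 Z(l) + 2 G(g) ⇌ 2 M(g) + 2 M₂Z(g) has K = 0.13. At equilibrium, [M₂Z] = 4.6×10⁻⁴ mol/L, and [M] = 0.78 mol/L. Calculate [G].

(Z is a pure liquid — omitted from K.)
At equilibrium, K = [M]²·[M₂Z]² / [G]² = 0.13.
(0.78)²·(4.6×10⁻⁴)² / ([G])² = 0.13
[G]² = 9.90×10⁻⁷ ⇒ [G] = 0.0010 mol/L

[G] = 0.0010 mol/L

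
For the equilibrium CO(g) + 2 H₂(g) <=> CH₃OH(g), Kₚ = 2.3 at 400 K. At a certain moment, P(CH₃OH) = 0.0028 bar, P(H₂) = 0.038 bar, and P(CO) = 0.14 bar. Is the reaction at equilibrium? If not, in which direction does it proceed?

toward reactants

Qₚ = P(CH₃OH) / (P(CO)·P(H₂)²) = (0.0028) / ((0.14)·(0.038)²) = 14
Qₚ = 14 > Kₚ = 2.3, so the reverse reaction proceeds.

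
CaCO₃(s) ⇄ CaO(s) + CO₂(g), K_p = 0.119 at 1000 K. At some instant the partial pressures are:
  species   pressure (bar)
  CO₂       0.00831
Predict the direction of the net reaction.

forward (toward products)

(CaCO₃, CaO are pure solids — omitted from Q_p.)
Q_p = P(CO₂) = 0.00831
Q_p = 0.00831 < K_p = 0.119, so the forward reaction proceeds.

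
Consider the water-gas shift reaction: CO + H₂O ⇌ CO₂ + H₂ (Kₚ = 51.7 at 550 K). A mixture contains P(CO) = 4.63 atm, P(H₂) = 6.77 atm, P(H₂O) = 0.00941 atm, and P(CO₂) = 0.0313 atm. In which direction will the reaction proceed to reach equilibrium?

to the right

Qₚ = P(CO₂)·P(H₂) / (P(CO)·P(H₂O)) = (0.0313)·(6.77) / ((4.63)·(0.00941)) = 4.86
Qₚ = 4.86 < Kₚ = 51.7, so the forward reaction proceeds.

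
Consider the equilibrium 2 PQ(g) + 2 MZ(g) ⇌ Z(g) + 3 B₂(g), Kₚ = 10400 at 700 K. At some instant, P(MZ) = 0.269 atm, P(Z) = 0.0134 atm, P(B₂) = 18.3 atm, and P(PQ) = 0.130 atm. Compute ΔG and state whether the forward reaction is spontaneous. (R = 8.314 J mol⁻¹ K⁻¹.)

ΔG = 10.9 kJ/mol; the forward reaction is non-spontaneous

Qₚ = P(Z)·P(B₂)³ / (P(PQ)²·P(MZ)²) = (0.0134)·(18.3)³ / ((0.130)²·(0.269)²) = 67200
ΔG = RT ln(Qₚ/Kₚ) = (8.314 J mol⁻¹ K⁻¹)(700 K) × ln(67200/10400)
   = (5.820 kJ/mol)(1.866) = 10.9 kJ/mol
ΔG > 0, so the forward reaction is non-spontaneous (proceeds in reverse).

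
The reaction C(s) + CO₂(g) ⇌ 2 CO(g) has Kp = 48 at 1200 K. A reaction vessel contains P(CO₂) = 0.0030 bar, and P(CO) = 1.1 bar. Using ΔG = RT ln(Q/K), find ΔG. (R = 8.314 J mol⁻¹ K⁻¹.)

ΔG = 21.2 kJ/mol

(C is a pure solid — omitted from Qp.)
Qp = P(CO)² / P(CO₂) = (1.1)² / (0.0030) = 403
ΔG = RT ln(Qp/Kp) = (8.314 J mol⁻¹ K⁻¹)(1200 K) × ln(403/48)
   = (9.977 kJ/mol)(2.128) = 21.2 kJ/mol
ΔG > 0, so the forward reaction is non-spontaneous (proceeds in reverse).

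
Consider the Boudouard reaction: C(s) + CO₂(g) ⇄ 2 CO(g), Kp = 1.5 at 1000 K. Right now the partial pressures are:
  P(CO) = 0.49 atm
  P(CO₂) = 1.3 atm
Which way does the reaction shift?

(C is a pure solid — omitted from Qp.)
Qp = P(CO)² / P(CO₂) = (0.49)² / (1.3) = 0.18
Qp = 0.18 < Kp = 1.5, so the forward reaction proceeds.

toward products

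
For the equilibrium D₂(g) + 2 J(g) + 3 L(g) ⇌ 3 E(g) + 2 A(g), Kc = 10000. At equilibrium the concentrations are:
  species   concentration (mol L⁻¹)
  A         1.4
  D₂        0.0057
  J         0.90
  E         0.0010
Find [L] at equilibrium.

[L] = 3.5×10⁻⁴ mol L⁻¹

At equilibrium, Kc = [E]³·[A]² / ([D₂]·[J]²·[L]³) = 10000.
(0.0010)³·(1.4)² / ((0.0057)·(0.90)²·([L])³) = 10000
[L]³ = 4.25×10⁻¹¹ ⇒ [L] = 3.5×10⁻⁴ mol L⁻¹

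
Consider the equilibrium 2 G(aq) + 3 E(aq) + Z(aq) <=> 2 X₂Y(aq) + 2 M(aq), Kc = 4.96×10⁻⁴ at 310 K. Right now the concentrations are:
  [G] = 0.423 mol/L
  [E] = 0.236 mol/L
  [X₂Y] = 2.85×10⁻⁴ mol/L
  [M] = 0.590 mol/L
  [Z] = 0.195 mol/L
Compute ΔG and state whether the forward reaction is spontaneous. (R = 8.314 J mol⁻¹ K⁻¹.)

ΔG = -5.37 kJ/mol; the forward reaction is spontaneous

Qc = [X₂Y]²·[M]² / ([G]²·[E]³·[Z]) = (2.85×10⁻⁴)²·(0.590)² / ((0.423)²·(0.236)³·(0.195)) = 6.17×10⁻⁵
ΔG = RT ln(Qc/Kc) = (8.314 J mol⁻¹ K⁻¹)(310 K) × ln(6.17×10⁻⁵/4.96×10⁻⁴)
   = (2.577 kJ/mol)(-2.084) = -5.37 kJ/mol
ΔG < 0, so the forward reaction is spontaneous (proceeds forward).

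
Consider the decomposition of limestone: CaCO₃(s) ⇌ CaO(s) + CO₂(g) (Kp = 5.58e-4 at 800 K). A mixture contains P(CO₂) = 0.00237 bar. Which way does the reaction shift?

toward reactants

(CaCO₃, CaO are pure solids — omitted from Qp.)
Qp = P(CO₂) = 0.00237
Qp = 0.00237 > Kp = 5.58e-4, so the reverse reaction proceeds.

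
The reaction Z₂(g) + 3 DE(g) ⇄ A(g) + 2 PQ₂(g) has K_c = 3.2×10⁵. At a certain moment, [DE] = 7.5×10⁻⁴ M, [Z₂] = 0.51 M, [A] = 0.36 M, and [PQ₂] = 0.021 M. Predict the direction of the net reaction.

Q_c = [A]·[PQ₂]² / ([Z₂]·[DE]³) = (0.36)·(0.021)² / ((0.51)·(7.5×10⁻⁴)³) = 7.4×10⁵
Q_c = 7.4×10⁵ > K_c = 3.2×10⁵, so the reverse reaction proceeds.

toward reactants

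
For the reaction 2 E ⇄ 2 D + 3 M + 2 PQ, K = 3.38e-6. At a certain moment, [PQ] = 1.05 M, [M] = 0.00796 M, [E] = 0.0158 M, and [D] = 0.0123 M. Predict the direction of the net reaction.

forward (toward products)

Q = [D]²·[M]³·[PQ]² / [E]² = (0.0123)²·(0.00796)³·(1.05)² / (0.0158)² = 3.37e-7
Q = 3.37e-7 < K = 3.38e-6, so the forward reaction proceeds.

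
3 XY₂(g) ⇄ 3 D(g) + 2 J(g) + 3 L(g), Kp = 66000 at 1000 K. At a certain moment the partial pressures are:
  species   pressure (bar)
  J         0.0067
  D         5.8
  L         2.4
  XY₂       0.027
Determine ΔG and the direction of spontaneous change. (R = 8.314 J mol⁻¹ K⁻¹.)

Qp = P(D)³·P(J)²·P(L)³ / P(XY₂)³ = (5.8)³·(0.0067)²·(2.4)³ / (0.027)³ = 6150
ΔG = RT ln(Qp/Kp) = (8.314 J mol⁻¹ K⁻¹)(1000 K) × ln(6150/66000)
   = (8.314 kJ/mol)(-2.373) = -19.7 kJ/mol
ΔG < 0, so the forward reaction is spontaneous (proceeds forward).

ΔG = -19.7 kJ/mol; the forward reaction is spontaneous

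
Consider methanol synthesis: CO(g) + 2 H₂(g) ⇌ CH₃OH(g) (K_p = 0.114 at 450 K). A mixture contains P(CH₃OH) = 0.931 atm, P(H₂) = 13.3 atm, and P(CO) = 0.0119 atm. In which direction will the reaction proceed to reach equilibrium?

in the reverse direction

Q_p = P(CH₃OH) / (P(CO)·P(H₂)²) = (0.931) / ((0.0119)·(13.3)²) = 0.442
Q_p = 0.442 > K_p = 0.114, so the reverse reaction proceeds.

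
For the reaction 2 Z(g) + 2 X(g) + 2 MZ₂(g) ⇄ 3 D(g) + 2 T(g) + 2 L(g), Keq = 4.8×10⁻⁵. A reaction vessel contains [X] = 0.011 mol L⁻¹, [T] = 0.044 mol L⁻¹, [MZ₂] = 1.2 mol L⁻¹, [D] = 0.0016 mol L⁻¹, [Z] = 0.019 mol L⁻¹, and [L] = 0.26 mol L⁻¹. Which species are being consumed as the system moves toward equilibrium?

Z, X, MZ₂ (reactants)

Q = [D]³·[T]²·[L]² / ([Z]²·[X]²·[MZ₂]²) = (0.0016)³·(0.044)²·(0.26)² / ((0.019)²·(0.011)²·(1.2)²) = 8.5×10⁻⁶
Q = 8.5×10⁻⁶ < Keq = 4.8×10⁻⁵: net forward reaction.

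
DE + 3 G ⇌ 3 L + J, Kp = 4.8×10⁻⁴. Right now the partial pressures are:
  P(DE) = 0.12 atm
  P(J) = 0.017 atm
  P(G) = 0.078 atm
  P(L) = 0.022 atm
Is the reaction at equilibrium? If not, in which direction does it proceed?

Qp = P(L)³·P(J) / (P(DE)·P(G)³) = (0.022)³·(0.017) / ((0.12)·(0.078)³) = 0.0032
Qp = 0.0032 > Kp = 4.8×10⁻⁴, so the reverse reaction proceeds.

reverse (toward reactants)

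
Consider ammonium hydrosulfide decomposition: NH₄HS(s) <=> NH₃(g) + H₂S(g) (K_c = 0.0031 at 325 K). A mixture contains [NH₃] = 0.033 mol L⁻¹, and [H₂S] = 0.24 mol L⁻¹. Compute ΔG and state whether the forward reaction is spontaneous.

ΔG = 2.53 kJ/mol; the forward reaction is non-spontaneous

(NH₄HS is a pure solid — omitted from Q_c.)
Q_c = [NH₃]·[H₂S] = (0.033)·(0.24) = 0.00792
ΔG = RT ln(Q_c/K_c) = (8.314 J mol⁻¹ K⁻¹)(325 K) × ln(0.00792/0.0031)
   = (2.702 kJ/mol)(0.9380) = 2.53 kJ/mol
ΔG > 0, so the forward reaction is non-spontaneous (proceeds in reverse).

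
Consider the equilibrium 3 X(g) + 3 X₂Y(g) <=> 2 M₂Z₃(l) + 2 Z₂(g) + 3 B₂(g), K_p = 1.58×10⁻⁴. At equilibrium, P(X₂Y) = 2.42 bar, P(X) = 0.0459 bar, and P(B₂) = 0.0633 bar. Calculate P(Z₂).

(M₂Z₃ is a pure liquid — omitted from K_p.)
At equilibrium, K_p = P(Z₂)²·P(B₂)³ / (P(X)³·P(X₂Y)³) = 1.58×10⁻⁴.
(P(Z₂))²·(0.0633)³ / ((0.0459)³·(2.42)³) = 1.58×10⁻⁴
P(Z₂)² = 8.54×10⁻⁴ ⇒ P(Z₂) = 0.0292 bar

P(Z₂) = 0.0292 bar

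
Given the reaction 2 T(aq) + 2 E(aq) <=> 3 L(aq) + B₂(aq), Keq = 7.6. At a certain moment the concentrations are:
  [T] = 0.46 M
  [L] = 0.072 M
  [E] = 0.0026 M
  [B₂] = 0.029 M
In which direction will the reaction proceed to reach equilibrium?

Q = [L]³·[B₂] / ([T]²·[E]²) = (0.072)³·(0.029) / ((0.46)²·(0.0026)²) = 7.6
Q = 7.6 = Keq, so the system is already at equilibrium.

at equilibrium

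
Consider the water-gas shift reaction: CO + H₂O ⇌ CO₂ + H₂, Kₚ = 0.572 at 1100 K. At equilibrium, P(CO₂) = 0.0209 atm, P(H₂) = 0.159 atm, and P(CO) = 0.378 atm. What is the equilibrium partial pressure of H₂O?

P(H₂O) = 0.0154 atm

At equilibrium, Kₚ = P(CO₂)·P(H₂) / (P(CO)·P(H₂O)) = 0.572.
(0.0209)·(0.159) / ((0.378)·(P(H₂O))) = 0.572
P(H₂O) = 0.0154 atm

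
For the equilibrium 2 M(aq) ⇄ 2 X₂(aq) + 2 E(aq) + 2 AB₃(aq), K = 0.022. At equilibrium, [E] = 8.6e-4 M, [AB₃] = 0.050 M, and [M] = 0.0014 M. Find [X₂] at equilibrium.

At equilibrium, K = [X₂]²·[E]²·[AB₃]² / [M]² = 0.022.
([X₂])²·(8.6e-4)²·(0.050)² / (0.0014)² = 0.022
[X₂]² = 23.3 ⇒ [X₂] = 4.8 M

[X₂] = 4.8 M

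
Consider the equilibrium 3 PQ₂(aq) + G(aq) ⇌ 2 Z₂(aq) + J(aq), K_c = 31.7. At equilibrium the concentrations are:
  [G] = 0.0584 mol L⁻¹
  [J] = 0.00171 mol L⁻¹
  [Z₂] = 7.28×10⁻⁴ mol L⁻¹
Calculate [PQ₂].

At equilibrium, K_c = [Z₂]²·[J] / ([PQ₂]³·[G]) = 31.7.
(7.28×10⁻⁴)²·(0.00171) / (([PQ₂])³·(0.0584)) = 31.7
[PQ₂]³ = 4.90×10⁻¹⁰ ⇒ [PQ₂] = 7.88×10⁻⁴ mol L⁻¹

[PQ₂] = 7.88×10⁻⁴ mol L⁻¹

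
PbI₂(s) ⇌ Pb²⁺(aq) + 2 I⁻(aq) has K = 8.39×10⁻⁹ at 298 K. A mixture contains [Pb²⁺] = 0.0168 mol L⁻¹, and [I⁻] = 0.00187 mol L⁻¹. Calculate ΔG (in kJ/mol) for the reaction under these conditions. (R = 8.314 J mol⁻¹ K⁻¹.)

(PbI₂ is a pure solid — omitted from Q.)
Q = [Pb²⁺]·[I⁻]² = (0.0168)·(0.00187)² = 5.87×10⁻⁸
ΔG = RT ln(Q/K) = (8.314 J mol⁻¹ K⁻¹)(298 K) × ln(5.87×10⁻⁸/8.39×10⁻⁹)
   = (2.478 kJ/mol)(1.945) = 4.82 kJ/mol
ΔG > 0, so the forward reaction is non-spontaneous (proceeds in reverse).

ΔG = 4.82 kJ/mol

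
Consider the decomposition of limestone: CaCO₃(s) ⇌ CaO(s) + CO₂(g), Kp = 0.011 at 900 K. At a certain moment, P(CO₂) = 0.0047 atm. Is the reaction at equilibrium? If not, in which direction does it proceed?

(CaCO₃, CaO are pure solids — omitted from Qp.)
Qp = P(CO₂) = 0.0047
Qp = 0.0047 < Kp = 0.011, so the forward reaction proceeds.

to the right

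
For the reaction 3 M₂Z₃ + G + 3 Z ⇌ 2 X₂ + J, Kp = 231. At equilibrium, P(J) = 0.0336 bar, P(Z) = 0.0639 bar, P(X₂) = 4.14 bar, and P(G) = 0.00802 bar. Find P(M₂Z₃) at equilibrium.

P(M₂Z₃) = 10.6 bar

At equilibrium, Kp = P(X₂)²·P(J) / (P(M₂Z₃)³·P(G)·P(Z)³) = 231.
(4.14)²·(0.0336) / ((P(M₂Z₃))³·(0.00802)·(0.0639)³) = 231
P(M₂Z₃)³ = 1190 ⇒ P(M₂Z₃) = 10.6 bar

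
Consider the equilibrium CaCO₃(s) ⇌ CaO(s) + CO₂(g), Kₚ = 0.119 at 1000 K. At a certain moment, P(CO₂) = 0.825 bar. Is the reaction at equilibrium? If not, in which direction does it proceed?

reverse (toward reactants)

(CaCO₃, CaO are pure solids — omitted from Qₚ.)
Qₚ = P(CO₂) = 0.825
Qₚ = 0.825 > Kₚ = 0.119, so the reverse reaction proceeds.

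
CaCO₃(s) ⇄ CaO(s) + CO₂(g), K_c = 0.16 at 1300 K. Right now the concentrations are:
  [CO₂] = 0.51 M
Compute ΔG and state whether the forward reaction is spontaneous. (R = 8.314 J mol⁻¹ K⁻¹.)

ΔG = 12.5 kJ/mol; the forward reaction is non-spontaneous

(CaCO₃, CaO are pure solids — omitted from Q_c.)
Q_c = [CO₂] = 0.510
ΔG = RT ln(Q_c/K_c) = (8.314 J mol⁻¹ K⁻¹)(1300 K) × ln(0.510/0.16)
   = (10.81 kJ/mol)(1.159) = 12.5 kJ/mol
ΔG > 0, so the forward reaction is non-spontaneous (proceeds in reverse).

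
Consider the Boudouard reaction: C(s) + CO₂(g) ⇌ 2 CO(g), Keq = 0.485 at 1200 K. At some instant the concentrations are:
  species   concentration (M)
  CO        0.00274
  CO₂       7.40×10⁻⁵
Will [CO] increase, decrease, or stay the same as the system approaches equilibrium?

increase

(C is a pure solid — omitted from Q.)
Q = [CO]² / [CO₂] = (0.00274)² / (7.40×10⁻⁵) = 0.101
Q = 0.101 < Keq = 0.485: net forward reaction.
CO is a product, so it increases.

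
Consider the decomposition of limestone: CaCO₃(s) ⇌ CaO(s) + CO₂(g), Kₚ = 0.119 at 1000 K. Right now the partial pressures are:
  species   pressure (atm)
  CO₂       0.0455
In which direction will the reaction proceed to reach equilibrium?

to the right

(CaCO₃, CaO are pure solids — omitted from Qₚ.)
Qₚ = P(CO₂) = 0.0455
Qₚ = 0.0455 < Kₚ = 0.119, so the forward reaction proceeds.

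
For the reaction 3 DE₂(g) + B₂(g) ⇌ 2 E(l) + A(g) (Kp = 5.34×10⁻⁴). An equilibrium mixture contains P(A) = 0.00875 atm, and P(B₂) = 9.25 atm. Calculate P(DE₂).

(E is a pure liquid — omitted from Kp.)
At equilibrium, Kp = P(A) / (P(DE₂)³·P(B₂)) = 5.34×10⁻⁴.
(0.00875) / ((P(DE₂))³·(9.25)) = 5.34×10⁻⁴
P(DE₂)³ = 1.77 ⇒ P(DE₂) = 1.21 atm

P(DE₂) = 1.21 atm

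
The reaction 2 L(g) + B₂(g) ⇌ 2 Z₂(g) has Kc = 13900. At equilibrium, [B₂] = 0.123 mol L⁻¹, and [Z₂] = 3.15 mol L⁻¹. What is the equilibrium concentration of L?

[L] = 0.0762 mol L⁻¹

At equilibrium, Kc = [Z₂]² / ([L]²·[B₂]) = 13900.
(3.15)² / (([L])²·(0.123)) = 13900
[L]² = 0.00580 ⇒ [L] = 0.0762 mol L⁻¹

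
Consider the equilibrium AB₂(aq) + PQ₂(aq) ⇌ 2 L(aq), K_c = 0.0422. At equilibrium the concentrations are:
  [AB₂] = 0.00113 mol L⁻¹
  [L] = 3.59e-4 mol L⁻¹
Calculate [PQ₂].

At equilibrium, K_c = [L]² / ([AB₂]·[PQ₂]) = 0.0422.
(3.59e-4)² / ((0.00113)·([PQ₂])) = 0.0422
[PQ₂] = 0.00270 mol L⁻¹

[PQ₂] = 0.00270 mol L⁻¹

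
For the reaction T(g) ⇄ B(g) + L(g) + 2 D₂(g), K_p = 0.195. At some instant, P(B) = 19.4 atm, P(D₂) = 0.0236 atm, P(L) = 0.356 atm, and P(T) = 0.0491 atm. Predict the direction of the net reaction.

Q_p = P(B)·P(L)·P(D₂)² / P(T) = (19.4)·(0.356)·(0.0236)² / (0.0491) = 0.0783
Q_p = 0.0783 < K_p = 0.195, so the forward reaction proceeds.

forward (toward products)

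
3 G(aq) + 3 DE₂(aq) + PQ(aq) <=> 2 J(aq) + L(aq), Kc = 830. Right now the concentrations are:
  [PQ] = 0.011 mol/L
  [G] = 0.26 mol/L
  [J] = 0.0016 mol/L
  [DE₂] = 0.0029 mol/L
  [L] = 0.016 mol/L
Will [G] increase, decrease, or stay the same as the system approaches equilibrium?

increase

Qc = [J]²·[L] / ([G]³·[DE₂]³·[PQ]) = (0.0016)²·(0.016) / ((0.26)³·(0.0029)³·(0.011)) = 8700
Qc = 8700 > Kc = 830: net reverse reaction.
G is a reactant, so it increases.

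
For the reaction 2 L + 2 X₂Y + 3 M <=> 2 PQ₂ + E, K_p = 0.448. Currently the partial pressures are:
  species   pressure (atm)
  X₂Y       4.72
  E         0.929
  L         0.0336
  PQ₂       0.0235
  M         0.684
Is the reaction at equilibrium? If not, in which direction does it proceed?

Q_p = P(PQ₂)²·P(E) / (P(L)²·P(X₂Y)²·P(M)³) = (0.0235)²·(0.929) / ((0.0336)²·(4.72)²·(0.684)³) = 0.0637
Q_p = 0.0637 < K_p = 0.448, so the forward reaction proceeds.

toward products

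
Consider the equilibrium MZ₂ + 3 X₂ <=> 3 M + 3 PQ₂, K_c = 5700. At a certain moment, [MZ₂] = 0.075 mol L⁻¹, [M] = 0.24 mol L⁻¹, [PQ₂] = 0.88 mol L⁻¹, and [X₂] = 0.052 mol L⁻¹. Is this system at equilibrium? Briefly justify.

Q_c = [M]³·[PQ₂]³ / ([MZ₂]·[X₂]³) = (0.24)³·(0.88)³ / ((0.075)·(0.052)³) = 890
Q_c = 890 < K_c = 5700: net forward reaction.

no; Q < K, reaction proceeds forward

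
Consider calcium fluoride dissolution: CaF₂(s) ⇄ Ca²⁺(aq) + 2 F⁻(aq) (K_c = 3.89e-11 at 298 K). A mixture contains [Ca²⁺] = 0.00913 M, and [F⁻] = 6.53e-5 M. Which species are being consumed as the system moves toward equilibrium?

none (at equilibrium)

(CaF₂ is a pure solid — omitted from Q_c.)
Q_c = [Ca²⁺]·[F⁻]² = (0.00913)·(6.53e-5)² = 3.89e-11
Q_c = 3.89e-11 = K_c; the system is at equilibrium.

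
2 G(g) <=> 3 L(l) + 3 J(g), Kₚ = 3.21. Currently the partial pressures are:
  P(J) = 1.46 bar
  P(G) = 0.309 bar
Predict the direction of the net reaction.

reverse (toward reactants)

(L is a pure liquid — omitted from Qₚ.)
Qₚ = P(J)³ / P(G)² = (1.46)³ / (0.309)² = 32.6
Qₚ = 32.6 > Kₚ = 3.21, so the reverse reaction proceeds.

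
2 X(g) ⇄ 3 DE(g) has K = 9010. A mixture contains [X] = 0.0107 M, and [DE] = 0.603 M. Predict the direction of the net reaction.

Q = [DE]³ / [X]² = (0.603)³ / (0.0107)² = 1920
Q = 1920 < K = 9010, so the forward reaction proceeds.

in the forward direction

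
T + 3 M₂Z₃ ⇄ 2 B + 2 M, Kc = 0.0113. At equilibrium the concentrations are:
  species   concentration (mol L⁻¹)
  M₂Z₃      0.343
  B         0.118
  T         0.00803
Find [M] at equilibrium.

[M] = 0.0162 mol L⁻¹

At equilibrium, Kc = [B]²·[M]² / ([T]·[M₂Z₃]³) = 0.0113.
(0.118)²·([M])² / ((0.00803)·(0.343)³) = 0.0113
[M]² = 2.63×10⁻⁴ ⇒ [M] = 0.0162 mol L⁻¹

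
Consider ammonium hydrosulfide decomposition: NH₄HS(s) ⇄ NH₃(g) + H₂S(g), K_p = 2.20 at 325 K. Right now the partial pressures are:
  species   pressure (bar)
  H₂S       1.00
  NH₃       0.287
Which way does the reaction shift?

forward (toward products)

(NH₄HS is a pure solid — omitted from Q_p.)
Q_p = P(NH₃)·P(H₂S) = (0.287)·(1.00) = 0.287
Q_p = 0.287 < K_p = 2.20, so the forward reaction proceeds.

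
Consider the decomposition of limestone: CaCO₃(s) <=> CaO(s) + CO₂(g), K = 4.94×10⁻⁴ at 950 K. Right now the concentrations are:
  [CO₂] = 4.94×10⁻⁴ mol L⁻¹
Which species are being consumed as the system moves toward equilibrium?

(CaCO₃, CaO are pure solids — omitted from Q.)
Q = [CO₂] = 4.94×10⁻⁴
Q = 4.94×10⁻⁴ = K; the system is at equilibrium.

none (at equilibrium)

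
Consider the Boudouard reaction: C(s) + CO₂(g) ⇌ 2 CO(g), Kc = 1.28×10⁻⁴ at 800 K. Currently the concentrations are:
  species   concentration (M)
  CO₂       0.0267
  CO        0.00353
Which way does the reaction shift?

(C is a pure solid — omitted from Qc.)
Qc = [CO]² / [CO₂] = (0.00353)² / (0.0267) = 4.67×10⁻⁴
Qc = 4.67×10⁻⁴ > Kc = 1.28×10⁻⁴, so the reverse reaction proceeds.

to the left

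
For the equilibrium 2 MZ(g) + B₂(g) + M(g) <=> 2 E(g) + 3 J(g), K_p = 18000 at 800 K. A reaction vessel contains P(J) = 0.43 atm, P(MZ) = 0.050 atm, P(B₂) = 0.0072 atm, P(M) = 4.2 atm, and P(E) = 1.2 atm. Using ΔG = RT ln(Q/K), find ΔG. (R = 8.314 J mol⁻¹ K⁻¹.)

Q_p = P(E)²·P(J)³ / (P(MZ)²·P(B₂)·P(M)) = (1.2)²·(0.43)³ / ((0.050)²·(0.0072)·(4.2)) = 1510
ΔG = RT ln(Q_p/K_p) = (8.314 J mol⁻¹ K⁻¹)(800 K) × ln(1510/18000)
   = (6.651 kJ/mol)(-2.478) = -16.5 kJ/mol
ΔG < 0, so the forward reaction is spontaneous (proceeds forward).

ΔG = -16.5 kJ/mol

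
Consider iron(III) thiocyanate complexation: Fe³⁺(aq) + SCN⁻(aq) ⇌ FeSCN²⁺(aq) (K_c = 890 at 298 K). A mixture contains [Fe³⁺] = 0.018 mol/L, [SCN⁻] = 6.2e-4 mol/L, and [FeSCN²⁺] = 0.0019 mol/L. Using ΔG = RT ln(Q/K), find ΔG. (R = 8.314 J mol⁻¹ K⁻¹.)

ΔG = -4.10 kJ/mol

Q_c = [FeSCN²⁺] / ([Fe³⁺]·[SCN⁻]) = (0.0019) / ((0.018)·(6.2e-4)) = 170
ΔG = RT ln(Q_c/K_c) = (8.314 J mol⁻¹ K⁻¹)(298 K) × ln(170/890)
   = (2.478 kJ/mol)(-1.655) = -4.10 kJ/mol
ΔG < 0, so the forward reaction is spontaneous (proceeds forward).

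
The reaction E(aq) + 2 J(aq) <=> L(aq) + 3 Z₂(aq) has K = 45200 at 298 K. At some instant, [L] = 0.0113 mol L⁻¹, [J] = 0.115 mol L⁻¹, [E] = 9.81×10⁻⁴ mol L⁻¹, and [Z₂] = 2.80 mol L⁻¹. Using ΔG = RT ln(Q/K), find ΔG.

Q = [L]·[Z₂]³ / ([E]·[J]²) = (0.0113)·(2.80)³ / ((9.81×10⁻⁴)·(0.115)²) = 19100
ΔG = RT ln(Q/K) = (8.314 J mol⁻¹ K⁻¹)(298 K) × ln(19100/45200)
   = (2.478 kJ/mol)(-0.8614) = -2.13 kJ/mol
ΔG < 0, so the forward reaction is spontaneous (proceeds forward).

ΔG = -2.13 kJ/mol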